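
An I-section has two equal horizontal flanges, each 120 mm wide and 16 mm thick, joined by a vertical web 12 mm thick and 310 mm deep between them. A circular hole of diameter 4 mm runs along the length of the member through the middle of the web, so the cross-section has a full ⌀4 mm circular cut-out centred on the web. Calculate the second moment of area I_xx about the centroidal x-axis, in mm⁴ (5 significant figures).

Break the section into simple shapes (no overlaps), measuring from the bottom-left corner of the bounding box.
Bottom flange: 120 × 16, A = 1 920 mm², y = 8 mm, Ī = 40 960 mm⁴.
Web: 12 × 310, A = 3 720 mm², y = 171 mm, Ī = 29 791 000 mm⁴.
Top flange: 120 × 16, A = 1 920 mm², y = 334 mm, Ī = 40 960 mm⁴.
Hole (subtracted): ⌀4, A = 12.56637 mm², y = 171 mm, Ī = 12.56637 mm⁴.
By symmetry the centroid is at mid-height, ȳ = 171 mm.
Transfer each piece to the centroidal x-axis using Ī + A·d² with d = y − 171:
  bottom flange: d = -163 mm → contributes +51 053 440 mm⁴
  web: d = 0 mm → contributes +29 791 000 mm⁴
  top flange: d = 163 mm → contributes +51 053 440 mm⁴
  hole: d = 0 mm → contributes −12.56637 mm⁴
Total I = 131 897 867 mm⁴.

I_xx ≈ 1.3190 × 10⁸ mm⁴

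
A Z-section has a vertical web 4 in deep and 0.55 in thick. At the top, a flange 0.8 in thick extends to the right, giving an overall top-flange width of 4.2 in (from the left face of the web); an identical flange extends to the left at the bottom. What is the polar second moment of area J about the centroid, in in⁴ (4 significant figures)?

J ≈ 50.49 in⁴

Decompose the section into non-overlapping parts with the origin at the bottom-left of its bounding rectangle.
Web: 0.55 × 4, A = 2.2 in², y = 2 in, Ī = 2.93333 in⁴.
Top flange (beyond web): 3.65 × 0.8, A = 2.92 in², y = 3.6 in, Ī = 0.155733 in⁴.
Bottom flange (beyond web): 3.65 × 0.8, A = 2.92 in², y = 0.4 in, Ī = 0.155733 in⁴.
Centroid: ȳ = ΣA·y / ΣA = 2 in.
Transfer each piece to the centroidal x-axis using Ī + A·d² with d = y − 2:
  web: d = 0 in → contributes +2.93333 in⁴
  top flange (beyond web): d = 1.6 in → contributes +7.63093 in⁴
  bottom flange (beyond web): d = -1.6 in → contributes +7.63093 in⁴
Total I = 18.1952 in⁴.
For the y-axis: x̄ = 3.925 in.
Repeating about the centroidal y-axis gives I_y = 32.2935 in⁴.
Polar second moment: J = I_x + I_y = 50.4887 in⁴.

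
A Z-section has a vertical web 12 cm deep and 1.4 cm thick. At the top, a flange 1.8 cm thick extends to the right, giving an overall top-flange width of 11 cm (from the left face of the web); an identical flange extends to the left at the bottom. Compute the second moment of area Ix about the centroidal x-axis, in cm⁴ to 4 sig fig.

Split into non-overlapping primitives; take the origin at the lower-left of the bounding box.
Web: 1.4 × 12, A = 16.8 cm², y = 6 cm, Ī = 201.6 cm⁴.
Top flange (beyond web): 9.6 × 1.8, A = 17.28 cm², y = 11.1 cm, Ī = 4.6656 cm⁴.
Bottom flange (beyond web): 9.6 × 1.8, A = 17.28 cm², y = 0.9 cm, Ī = 4.6656 cm⁴.
Centroid: ȳ = ΣA·y / ΣA = 6 cm.
Transfer each piece to the centroidal x-axis using Ī + A·d² with d = y − 6:
  web: d = 0 cm → contributes +201.6 cm⁴
  top flange (beyond web): d = 5.1 cm → contributes +454.118 cm⁴
  bottom flange (beyond web): d = -5.1 cm → contributes +454.118 cm⁴
Total I = 1109.84 cm⁴.

Ix ≈ 1110 cm⁴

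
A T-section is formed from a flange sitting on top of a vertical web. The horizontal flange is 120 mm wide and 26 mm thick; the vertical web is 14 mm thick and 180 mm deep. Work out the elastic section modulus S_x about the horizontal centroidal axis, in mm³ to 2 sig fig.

Break the section into simple shapes (no overlaps), measuring from the bottom-left corner of the bounding box.
Flange: 120 × 26, A = 3 120 mm², y = 193 mm, Ī = 175 760 mm⁴.
Web: 14 × 180, A = 2 520 mm², y = 90 mm, Ī = 6 804 000 mm⁴.
Centroid: ȳ = ΣA·y / ΣA = 147 mm.
Transfer each piece to the horizontal centroidal axis using Ī + A·d² with d = y − 147:
  flange: d = 46.02 mm → contributes +6 783 789 mm⁴
  web: d = -56.98 mm → contributes +14 985 369 mm⁴
Total I = 21 769 157 mm⁴.
Extreme fibre distance c = 147 mm; S = I/c = 148 111 mm³.

S_x ≈ 1.5 × 10⁵ mm³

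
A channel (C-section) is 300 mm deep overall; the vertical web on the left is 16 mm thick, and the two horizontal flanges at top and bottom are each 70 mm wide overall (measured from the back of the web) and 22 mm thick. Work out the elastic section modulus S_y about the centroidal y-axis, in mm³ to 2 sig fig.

Break the section into simple shapes (no overlaps), measuring from the bottom-left corner of the bounding box.
Web: 16 × 300, A = 4 800 mm², x = 8 mm, Ī = 102 400 mm⁴.
Top flange (beyond web): 54 × 22, A = 1 188 mm², x = 43 mm, Ī = 288 684 mm⁴.
Bottom flange (beyond web): 54 × 22, A = 1 188 mm², x = 43 mm, Ī = 288 684 mm⁴.
Centroid: x̄ = ΣA·x / ΣA = 19.59 mm.
Transfer each piece to the centroidal y-axis using Ī + A·d² with d = x − 19.59:
  web: d = -11.59 mm → contributes +747 022 mm⁴
  top flange (beyond web): d = 23.41 mm → contributes +939 818 mm⁴
  bottom flange (beyond web): d = 23.41 mm → contributes +939 818 mm⁴
Total I = 2 626 658 mm⁴.
Extreme fibre distance c = 50.41 mm; S = I/c = 52 104 mm³.

S_y ≈ 5.2 × 10⁴ mm³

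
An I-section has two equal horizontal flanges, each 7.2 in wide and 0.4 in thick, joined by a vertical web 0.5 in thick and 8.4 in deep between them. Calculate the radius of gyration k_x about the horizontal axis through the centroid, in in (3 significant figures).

k_x ≈ 3.70 in

Decompose the section into non-overlapping parts with the origin at the bottom-left of its bounding rectangle.
Bottom flange: 7.2 × 0.4, A = 2.88 in², y = 0.2 in, Ī = 0.0384 in⁴.
Web: 0.5 × 8.4, A = 4.2 in², y = 4.6 in, Ī = 24.696 in⁴.
Top flange: 7.2 × 0.4, A = 2.88 in², y = 9 in, Ī = 0.0384 in⁴.
By symmetry the centroid is at mid-height, ȳ = 4.6 in.
Transfer each piece to the horizontal axis through the centroid using Ī + A·d² with d = y − 4.6:
  bottom flange: d = -4.4 in → contributes +55.795 in⁴
  web: d = 0 in → contributes +24.696 in⁴
  top flange: d = 4.4 in → contributes +55.795 in⁴
Total I = 136.29 in⁴.
Radius of gyration: k = √(I/A) = √(136.29 / 9.96) = 3.6991 in.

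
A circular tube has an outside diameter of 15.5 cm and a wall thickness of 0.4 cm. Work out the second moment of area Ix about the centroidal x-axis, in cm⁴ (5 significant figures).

Ix ≈ 541.20 cm⁴

Decompose the section into non-overlapping parts with the origin at the bottom-left of its bounding rectangle.
Outer circle: ⌀15.5, A = 188.6919 cm², y = 7.75 cm, Ī = 2833.327 cm⁴.
Bore (subtracted): ⌀14.7, A = 169.7167 cm², y = 7.75 cm, Ī = 2292.13 cm⁴.
By symmetry the centroid is at mid-height, ȳ = 7.75 cm.
All pieces are centred on the centroidal x-axis, so I = ΣĪ (holes subtracted) = 541.197 cm⁴.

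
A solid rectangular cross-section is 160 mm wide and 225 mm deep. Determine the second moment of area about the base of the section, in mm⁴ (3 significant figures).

I_base ≈ 6.08 × 10⁸ mm⁴

The section: 160 × 225, A = 36 000 mm², y = 112.5 mm, Ī = 151 875 000 mm⁴.
Transfer it to a horizontal axis along the bottom face using Ī + A·d² with d = y − 0:
  the section: d = 112.5 mm → contributes +607 500 000 mm⁴
Total I = 607 500 000 mm⁴.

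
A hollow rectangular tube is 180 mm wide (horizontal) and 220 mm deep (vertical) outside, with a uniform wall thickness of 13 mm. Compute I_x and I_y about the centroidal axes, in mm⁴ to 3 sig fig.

Decompose the section into non-overlapping parts with the origin at the bottom-left of its bounding rectangle.
Outer rectangle: 180 × 220, A = 39 600 mm², y = 110 mm, Ī = 159 720 000 mm⁴.
Inner void (subtracted): 154 × 194, A = 29 876 mm², y = 110 mm, Ī = 93 701 095 mm⁴.
By symmetry the centroid is at mid-height, ȳ = 110 mm.
All pieces are centred on the centroidal x-axis, so I = ΣĪ (holes subtracted) = 66 018 905 mm⁴.
Repeating about the centroidal y-axis gives I_y = 47 875 065 mm⁴.

I_x ≈ 6.60 × 10⁷ mm⁴, I_y ≈ 4.79 × 10⁷ mm⁴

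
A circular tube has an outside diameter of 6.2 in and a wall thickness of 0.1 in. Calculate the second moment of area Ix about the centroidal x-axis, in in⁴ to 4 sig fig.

Ix ≈ 8.916 in⁴

Break the section into simple shapes (no overlaps), measuring from the bottom-left corner of the bounding box.
Outer circle: ⌀6.2, A = 30.1907 in², y = 3.1 in, Ī = 72.5332 in⁴.
Bore (subtracted): ⌀6, A = 28.2743 in², y = 3.1 in, Ī = 63.6173 in⁴.
By symmetry the centroid is at mid-height, ȳ = 3.1 in.
All pieces are centred on the centroidal x-axis, so I = ΣĪ (holes subtracted) = 8.91592 in⁴.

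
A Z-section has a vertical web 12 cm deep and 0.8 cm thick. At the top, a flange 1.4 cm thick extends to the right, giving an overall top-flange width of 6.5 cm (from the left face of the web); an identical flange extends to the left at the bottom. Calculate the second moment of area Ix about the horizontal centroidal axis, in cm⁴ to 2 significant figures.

Break the section into simple shapes (no overlaps), measuring from the bottom-left corner of the bounding box.
Web: 0.8 × 12, A = 9.6 cm², y = 6 cm, Ī = 115.2 cm⁴.
Top flange (beyond web): 5.7 × 1.4, A = 7.98 cm², y = 11.3 cm, Ī = 1.303 cm⁴.
Bottom flange (beyond web): 5.7 × 1.4, A = 7.98 cm², y = 0.7 cm, Ī = 1.303 cm⁴.
Centroid: ȳ = ΣA·y / ΣA = 6 cm.
Transfer each piece to the horizontal centroidal axis using Ī + A·d² with d = y − 6:
  web: d = 0 cm → contributes +115.2 cm⁴
  top flange (beyond web): d = 5.3 cm → contributes +225.5 cm⁴
  bottom flange (beyond web): d = -5.3 cm → contributes +225.5 cm⁴
Total I = 566.1 cm⁴.

Ix ≈ 570 cm⁴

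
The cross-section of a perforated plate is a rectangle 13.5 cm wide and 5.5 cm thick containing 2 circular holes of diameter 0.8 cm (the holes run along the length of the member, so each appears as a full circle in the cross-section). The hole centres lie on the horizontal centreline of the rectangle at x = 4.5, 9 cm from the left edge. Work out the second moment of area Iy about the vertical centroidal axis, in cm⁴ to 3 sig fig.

Treat the section as a set of non-overlapping primitives; coordinates are from the bounding-box lower-left.
Plate: 13.5 × 5.5, A = 74.25 cm², x = 6.75 cm, Ī = 1127.7 cm⁴.
Hole 1 (subtracted): ⌀0.8, A = 0.50265 cm², x = 4.5 cm, Ī = 0.020106 cm⁴.
Hole 2 (subtracted): ⌀0.8, A = 0.50265 cm², x = 9 cm, Ī = 0.020106 cm⁴.
By symmetry the centroid is at mid-width, x̄ = 6.75 cm.
Transfer each piece to the vertical centroidal axis using Ī + A·d² with d = x − 6.75:
  plate: d = 0 cm → contributes +1127.7 cm⁴
  hole 1: d = -2.25 cm → contributes −2.5648 cm⁴
  hole 2: d = 2.25 cm → contributes −2.5648 cm⁴
Total I = 1122.5 cm⁴.

Iy ≈ 1120 cm⁴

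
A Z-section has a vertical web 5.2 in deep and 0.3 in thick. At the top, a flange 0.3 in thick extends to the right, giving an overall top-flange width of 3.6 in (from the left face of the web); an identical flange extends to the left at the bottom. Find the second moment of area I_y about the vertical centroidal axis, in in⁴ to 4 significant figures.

I_y ≈ 8.224 in⁴

Treat the section as a set of non-overlapping primitives; coordinates are from the bounding-box lower-left.
Web: 0.3 × 5.2, A = 1.56 in², x = 3.45 in, Ī = 0.0117 in⁴.
Top flange (beyond web): 3.3 × 0.3, A = 0.99 in², x = 5.25 in, Ī = 0.898425 in⁴.
Bottom flange (beyond web): 3.3 × 0.3, A = 0.99 in², x = 1.65 in, Ī = 0.898425 in⁴.
Centroid: x̄ = ΣA·x / ΣA = 3.45 in.
Transfer each piece to the vertical centroidal axis using Ī + A·d² with d = x − 3.45:
  web: d = 0 in → contributes +0.0117 in⁴
  top flange (beyond web): d = 1.8 in → contributes +4.10603 in⁴
  bottom flange (beyond web): d = -1.8 in → contributes +4.10603 in⁴
Total I = 8.22375 in⁴.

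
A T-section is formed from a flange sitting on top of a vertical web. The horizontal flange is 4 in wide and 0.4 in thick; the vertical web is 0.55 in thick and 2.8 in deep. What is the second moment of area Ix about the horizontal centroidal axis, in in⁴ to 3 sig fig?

Break the section into simple shapes (no overlaps), measuring from the bottom-left corner of the bounding box.
Flange: 4 × 0.4, A = 1.6 in², y = 3 in, Ī = 0.021333 in⁴.
Web: 0.55 × 2.8, A = 1.54 in², y = 1.4 in, Ī = 1.0061 in⁴.
Centroid: ȳ = ΣA·y / ΣA = 2.2153 in.
Transfer each piece to the horizontal centroidal axis using Ī + A·d² with d = y − 2.2153:
  flange: d = 0.78471 in → contributes +1.0066 in⁴
  web: d = -0.81529 in → contributes +2.0298 in⁴
Total I = 3.0363 in⁴.

Ix ≈ 3.04 in⁴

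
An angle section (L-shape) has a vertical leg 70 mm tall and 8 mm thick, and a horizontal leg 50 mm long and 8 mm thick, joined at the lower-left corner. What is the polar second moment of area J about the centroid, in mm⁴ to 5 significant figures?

J ≈ 6.1590 × 10⁵ mm⁴

Split into non-overlapping primitives; take the origin at the lower-left of the bounding box.
Vertical leg: 8 × 70, A = 560 mm², y = 35 mm, Ī = 228666.7 mm⁴.
Horizontal leg (remainder): 42 × 8, A = 336 mm², y = 4 mm, Ī = 1 792 mm⁴.
Centroid: ȳ = ΣA·y / ΣA = 23.375 mm.
Transfer each piece to the centroidal x-axis using Ī + A·d² with d = y − 23.375:
  vertical leg: d = 11.625 mm → contributes +304345.4 mm⁴
  horizontal leg (remainder): d = -19.375 mm → contributes +127923.3 mm⁴
Total I = 432268.7 mm⁴.
For the y-axis: x̄ = 13.375 mm.
Repeating about the centroidal y-axis gives I_y = 183628.7 mm⁴.
Polar second moment: J = I_x + I_y = 615897.3 mm⁴.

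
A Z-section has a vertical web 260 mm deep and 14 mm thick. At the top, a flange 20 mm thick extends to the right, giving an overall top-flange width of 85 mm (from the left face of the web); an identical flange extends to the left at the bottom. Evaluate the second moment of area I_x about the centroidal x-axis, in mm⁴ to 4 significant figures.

Treat the section as a set of non-overlapping primitives; coordinates are from the bounding-box lower-left.
Web: 14 × 260, A = 3 640 mm², y = 130 mm, Ī = 20 505 333 mm⁴.
Top flange (beyond web): 71 × 20, A = 1 420 mm², y = 250 mm, Ī = 47333.3 mm⁴.
Bottom flange (beyond web): 71 × 20, A = 1 420 mm², y = 10 mm, Ī = 47333.3 mm⁴.
Centroid: ȳ = ΣA·y / ΣA = 130 mm.
Transfer each piece to the centroidal x-axis using Ī + A·d² with d = y − 130:
  web: d = 0 mm → contributes +20 505 333 mm⁴
  top flange (beyond web): d = 120 mm → contributes +20 495 333 mm⁴
  bottom flange (beyond web): d = -120 mm → contributes +20 495 333 mm⁴
Total I = 61 496 000 mm⁴.

I_x ≈ 6.150 × 10⁷ mm⁴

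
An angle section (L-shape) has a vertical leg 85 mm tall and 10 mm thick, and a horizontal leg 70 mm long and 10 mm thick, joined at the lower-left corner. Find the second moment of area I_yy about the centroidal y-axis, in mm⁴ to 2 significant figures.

I_yy ≈ 6.2 × 10⁵ mm⁴

Treat the section as a set of non-overlapping primitives; coordinates are from the bounding-box lower-left.
Vertical leg: 10 × 85, A = 850 mm², x = 5 mm, Ī = 7 083 mm⁴.
Horizontal leg (remainder): 60 × 10, A = 600 mm², x = 40 mm, Ī = 180 000 mm⁴.
Centroid: x̄ = ΣA·x / ΣA = 19.48 mm.
Transfer each piece to the centroidal y-axis using Ī + A·d² with d = x − 19.48:
  vertical leg: d = -14.48 mm → contributes +185 371 mm⁴
  horizontal leg (remainder): d = 20.52 mm → contributes +432 574 mm⁴
Total I = 617 945 mm⁴.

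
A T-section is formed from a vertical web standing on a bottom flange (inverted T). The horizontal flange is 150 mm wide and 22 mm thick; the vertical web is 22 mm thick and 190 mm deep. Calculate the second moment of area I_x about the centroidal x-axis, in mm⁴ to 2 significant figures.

I_x ≈ 3.3 × 10⁷ mm⁴

Decompose the section into non-overlapping parts with the origin at the bottom-left of its bounding rectangle.
Flange: 150 × 22, A = 3 300 mm², y = 11 mm, Ī = 133 100 mm⁴.
Web: 22 × 190, A = 4 180 mm², y = 117 mm, Ī = 12 574 833 mm⁴.
Centroid: ȳ = ΣA·y / ΣA = 70.24 mm.
Transfer each piece to the centroidal x-axis using Ī + A·d² with d = y − 70.24:
  flange: d = -59.24 mm → contributes +11 712 206 mm⁴
  web: d = 46.76 mm → contributes +21 716 233 mm⁴
Total I = 33 428 439 mm⁴.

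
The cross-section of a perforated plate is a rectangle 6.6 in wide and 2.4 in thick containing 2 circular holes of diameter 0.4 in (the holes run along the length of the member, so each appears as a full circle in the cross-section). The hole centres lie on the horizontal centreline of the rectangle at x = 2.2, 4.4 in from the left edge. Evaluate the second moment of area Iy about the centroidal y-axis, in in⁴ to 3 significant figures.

Break the section into simple shapes (no overlaps), measuring from the bottom-left corner of the bounding box.
Plate: 6.6 × 2.4, A = 15.84 in², x = 3.3 in, Ī = 57.499 in⁴.
Hole 1 (subtracted): ⌀0.4, A = 0.12566 in², x = 2.2 in, Ī = 0.0012566 in⁴.
Hole 2 (subtracted): ⌀0.4, A = 0.12566 in², x = 4.4 in, Ī = 0.0012566 in⁴.
By symmetry the centroid is at mid-width, x̄ = 3.3 in.
Transfer each piece to the centroidal y-axis using Ī + A·d² with d = x − 3.3:
  plate: d = 0 in → contributes +57.499 in⁴
  hole 1: d = -1.1 in → contributes −0.15331 in⁴
  hole 2: d = 1.1 in → contributes −0.15331 in⁴
Total I = 57.193 in⁴.

Iy ≈ 57.2 in⁴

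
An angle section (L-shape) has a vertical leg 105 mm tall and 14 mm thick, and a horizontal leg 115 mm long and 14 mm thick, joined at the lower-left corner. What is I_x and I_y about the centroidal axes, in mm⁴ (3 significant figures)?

Decompose the section into non-overlapping parts with the origin at the bottom-left of its bounding rectangle.
Vertical leg: 14 × 105, A = 1 470 mm², y = 52.5 mm, Ī = 1 350 563 mm⁴.
Horizontal leg (remainder): 101 × 14, A = 1 414 mm², y = 7 mm, Ī = 23 095 mm⁴.
Centroid: ȳ = ΣA·y / ΣA = 30.192 mm.
Transfer each piece to the centroidal x-axis using Ī + A·d² with d = y − 30.192:
  vertical leg: d = 22.308 mm → contributes +2 082 120 mm⁴
  horizontal leg (remainder): d = -23.192 mm → contributes +783 625 mm⁴
Total I = 2 865 745 mm⁴.
For the y-axis: x̄ = 35.192 mm.
Repeating about the centroidal y-axis gives I_y = 3 608 935 mm⁴.

I_x ≈ 2.87 × 10⁶ mm⁴, I_y ≈ 3.61 × 10⁶ mm⁴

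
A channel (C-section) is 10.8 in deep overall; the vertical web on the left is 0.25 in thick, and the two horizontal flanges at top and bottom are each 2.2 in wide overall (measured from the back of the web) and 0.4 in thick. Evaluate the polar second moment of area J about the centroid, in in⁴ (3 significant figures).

Decompose the section into non-overlapping parts with the origin at the bottom-left of its bounding rectangle.
Web: 0.25 × 10.8, A = 2.7 in², y = 5.4 in, Ī = 26.244 in⁴.
Top flange (beyond web): 1.95 × 0.4, A = 0.78 in², y = 10.6 in, Ī = 0.0104 in⁴.
Bottom flange (beyond web): 1.95 × 0.4, A = 0.78 in², y = 0.2 in, Ī = 0.0104 in⁴.
By symmetry the centroid is at mid-height, ȳ = 5.4 in.
Transfer each piece to the centroidal x-axis using Ī + A·d² with d = y − 5.4:
  web: d = 0 in → contributes +26.244 in⁴
  top flange (beyond web): d = 5.2 in → contributes +21.102 in⁴
  bottom flange (beyond web): d = -5.2 in → contributes +21.102 in⁴
Total I = 68.447 in⁴.
For the y-axis: x̄ = 0.52782 in.
Repeating about the centroidal y-axis gives I_y = 1.7048 in⁴.
Polar second moment: J = I_x + I_y = 70.152 in⁴.

J ≈ 70.2 in⁴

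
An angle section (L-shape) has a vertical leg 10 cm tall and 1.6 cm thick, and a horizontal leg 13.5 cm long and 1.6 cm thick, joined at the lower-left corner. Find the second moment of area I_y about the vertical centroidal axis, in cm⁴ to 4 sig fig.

I_y ≈ 624.2 cm⁴

Treat the section as a set of non-overlapping primitives; coordinates are from the bounding-box lower-left.
Vertical leg: 1.6 × 10, A = 16 cm², x = 0.8 cm, Ī = 3.41333 cm⁴.
Horizontal leg (remainder): 11.9 × 1.6, A = 19.04 cm², x = 7.55 cm, Ī = 224.688 cm⁴.
Centroid: x̄ = ΣA·x / ΣA = 4.46781 cm.
Transfer each piece to the vertical centroidal axis using Ī + A·d² with d = x − 4.46781:
  vertical leg: d = -3.66781 cm → contributes +218.658 cm⁴
  horizontal leg (remainder): d = 3.08219 cm → contributes +405.566 cm⁴
Total I = 624.224 cm⁴.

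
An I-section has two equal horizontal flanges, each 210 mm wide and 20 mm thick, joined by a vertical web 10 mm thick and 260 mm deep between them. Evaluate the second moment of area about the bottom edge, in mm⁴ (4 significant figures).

I_base ≈ 4.271 × 10⁸ mm⁴

Split into non-overlapping primitives; take the origin at the lower-left of the bounding box.
Bottom flange: 210 × 20, A = 4 200 mm², y = 10 mm, Ī = 140 000 mm⁴.
Web: 10 × 260, A = 2 600 mm², y = 150 mm, Ī = 14 646 667 mm⁴.
Top flange: 210 × 20, A = 4 200 mm², y = 290 mm, Ī = 140 000 mm⁴.
Transfer each piece to a horizontal axis along the bottom face using Ī + A·d² with d = y − 0:
  bottom flange: d = 10 mm → contributes +560 000 mm⁴
  web: d = 150 mm → contributes +73 146 667 mm⁴
  top flange: d = 290 mm → contributes +353 360 000 mm⁴
Total I = 427 066 667 mm⁴.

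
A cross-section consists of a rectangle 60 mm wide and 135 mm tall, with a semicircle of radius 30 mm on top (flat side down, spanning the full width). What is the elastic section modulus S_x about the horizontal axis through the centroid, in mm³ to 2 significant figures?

S_x ≈ 2.4 × 10⁵ mm³

Treat the section as a set of non-overlapping primitives; coordinates are from the bounding-box lower-left.
Rectangular body: 60 × 135, A = 8 100 mm², y = 67.5 mm, Ī = 12 301 875 mm⁴.
Semicircular cap: semicircle r = 30, A = 1 414 mm², y = 147.7 mm, Ī = 88 903 mm⁴.
Centroid: ȳ = ΣA·y / ΣA = 79.42 mm.
Transfer each piece to the horizontal axis through the centroid using Ī + A·d² with d = y − 79.42:
  rectangular body: d = -11.92 mm → contributes +13 453 229 mm⁴
  semicircular cap: d = 68.31 mm → contributes +6 685 676 mm⁴
Total I = 20 138 905 mm⁴.
Extreme fibre distance c = 85.58 mm; S = I/c = 235 329 mm³.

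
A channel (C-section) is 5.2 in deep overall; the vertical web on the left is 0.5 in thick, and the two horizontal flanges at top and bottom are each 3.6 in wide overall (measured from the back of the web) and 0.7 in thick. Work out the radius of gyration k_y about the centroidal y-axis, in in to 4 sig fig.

k_y ≈ 1.126 in

Break the section into simple shapes (no overlaps), measuring from the bottom-left corner of the bounding box.
Web: 0.5 × 5.2, A = 2.6 in², x = 0.25 in, Ī = 0.0541667 in⁴.
Top flange (beyond web): 3.1 × 0.7, A = 2.17 in², x = 2.05 in, Ī = 1.73781 in⁴.
Bottom flange (beyond web): 3.1 × 0.7, A = 2.17 in², x = 2.05 in, Ī = 1.73781 in⁴.
Centroid: x̄ = ΣA·x / ΣA = 1.37565 in.
Transfer each piece to the centroidal y-axis using Ī + A·d² with d = x − 1.37565:
  web: d = -1.12565 in → contributes +3.34859 in⁴
  top flange (beyond web): d = 0.674352 in → contributes +2.72462 in⁴
  bottom flange (beyond web): d = 0.674352 in → contributes +2.72462 in⁴
Total I = 8.79782 in⁴.
Radius of gyration: k = √(I/A) = √(8.79782 / 6.94) = 1.12592 in.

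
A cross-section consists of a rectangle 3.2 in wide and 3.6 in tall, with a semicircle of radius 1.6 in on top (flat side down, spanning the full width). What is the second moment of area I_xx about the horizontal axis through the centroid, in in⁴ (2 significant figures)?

I_xx ≈ 31 in⁴

Split into non-overlapping primitives; take the origin at the lower-left of the bounding box.
Rectangular body: 3.2 × 3.6, A = 11.52 in², y = 1.8 in, Ī = 12.44 in⁴.
Semicircular cap: semicircle r = 1.6, A = 4.021 in², y = 4.279 in, Ī = 0.7193 in⁴.
Centroid: ȳ = ΣA·y / ΣA = 2.441 in.
Transfer each piece to the horizontal axis through the centroid using Ī + A·d² with d = y − 2.441:
  rectangular body: d = -0.6414 in → contributes +17.18 in⁴
  semicircular cap: d = 1.838 in → contributes +14.3 in⁴
Total I = 31.48 in⁴.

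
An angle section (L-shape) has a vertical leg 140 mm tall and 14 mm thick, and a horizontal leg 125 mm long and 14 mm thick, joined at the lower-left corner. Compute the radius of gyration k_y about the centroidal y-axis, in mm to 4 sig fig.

Split into non-overlapping primitives; take the origin at the lower-left of the bounding box.
Vertical leg: 14 × 140, A = 1 960 mm², x = 7 mm, Ī = 32013.3 mm⁴.
Horizontal leg (remainder): 111 × 14, A = 1 554 mm², x = 69.5 mm, Ī = 1 595 570 mm⁴.
Centroid: x̄ = ΣA·x / ΣA = 34.6394 mm.
Transfer each piece to the centroidal y-axis using Ī + A·d² with d = x − 34.6394:
  vertical leg: d = -27.6394 mm → contributes +1 529 333 mm⁴
  horizontal leg (remainder): d = 34.8606 mm → contributes +3 484 081 mm⁴
Total I = 5 013 415 mm⁴.
Radius of gyration: k = √(I/A) = √(5 013 415 / 3 514) = 37.7716 mm.

k_y ≈ 37.77 mm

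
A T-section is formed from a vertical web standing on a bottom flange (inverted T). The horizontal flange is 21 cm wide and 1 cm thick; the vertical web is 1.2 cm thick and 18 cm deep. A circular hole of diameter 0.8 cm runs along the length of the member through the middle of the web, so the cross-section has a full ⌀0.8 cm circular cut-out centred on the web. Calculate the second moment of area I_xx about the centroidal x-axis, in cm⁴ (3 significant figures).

Split into non-overlapping primitives; take the origin at the lower-left of the bounding box.
Flange: 21 × 1, A = 21 cm², y = 0.5 cm, Ī = 1.75 cm⁴.
Web: 1.2 × 18, A = 21.6 cm², y = 10 cm, Ī = 583.2 cm⁴.
Hole (subtracted): ⌀0.8, A = 0.50265 cm², y = 10 cm, Ī = 0.020106 cm⁴.
Centroid: ȳ = ΣA·y / ΣA = 5.261 cm.
Transfer each piece to the centroidal x-axis using Ī + A·d² with d = y − 5.261:
  flange: d = -4.761 cm → contributes +477.76 cm⁴
  web: d = 4.739 cm → contributes +1068.3 cm⁴
  hole: d = 4.739 cm → contributes −11.309 cm⁴
Total I = 1534.7 cm⁴.

I_xx ≈ 1530 cm⁴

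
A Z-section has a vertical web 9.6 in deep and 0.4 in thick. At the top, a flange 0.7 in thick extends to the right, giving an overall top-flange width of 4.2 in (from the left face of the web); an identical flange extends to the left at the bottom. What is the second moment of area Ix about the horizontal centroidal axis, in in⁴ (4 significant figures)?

Break the section into simple shapes (no overlaps), measuring from the bottom-left corner of the bounding box.
Web: 0.4 × 9.6, A = 3.84 in², y = 4.8 in, Ī = 29.4912 in⁴.
Top flange (beyond web): 3.8 × 0.7, A = 2.66 in², y = 9.25 in, Ī = 0.108617 in⁴.
Bottom flange (beyond web): 3.8 × 0.7, A = 2.66 in², y = 0.35 in, Ī = 0.108617 in⁴.
Centroid: ȳ = ΣA·y / ΣA = 4.8 in.
Transfer each piece to the horizontal centroidal axis using Ī + A·d² with d = y − 4.8:
  web: d = 0 in → contributes +29.4912 in⁴
  top flange (beyond web): d = 4.45 in → contributes +52.7833 in⁴
  bottom flange (beyond web): d = -4.45 in → contributes +52.7833 in⁴
Total I = 135.058 in⁴.

Ix ≈ 135.1 in⁴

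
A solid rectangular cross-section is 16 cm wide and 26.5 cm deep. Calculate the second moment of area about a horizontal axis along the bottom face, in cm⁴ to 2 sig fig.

The section: 16 × 26.5, A = 424 cm², y = 13.25 cm, Ī = 24 813 cm⁴.
Transfer it to the base of the section using Ī + A·d² with d = y − 0:
  the section: d = 13.25 cm → contributes +99 251 cm⁴
Total I = 99 251 cm⁴.

I_base ≈ 9.9 × 10⁴ cm⁴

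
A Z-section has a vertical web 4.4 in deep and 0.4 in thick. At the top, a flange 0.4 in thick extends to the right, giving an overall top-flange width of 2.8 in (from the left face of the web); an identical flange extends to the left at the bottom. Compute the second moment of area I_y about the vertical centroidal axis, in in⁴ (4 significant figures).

Treat the section as a set of non-overlapping primitives; coordinates are from the bounding-box lower-left.
Web: 0.4 × 4.4, A = 1.76 in², x = 2.6 in, Ī = 0.0234667 in⁴.
Top flange (beyond web): 2.4 × 0.4, A = 0.96 in², x = 4 in, Ī = 0.4608 in⁴.
Bottom flange (beyond web): 2.4 × 0.4, A = 0.96 in², x = 1.2 in, Ī = 0.4608 in⁴.
Centroid: x̄ = ΣA·x / ΣA = 2.6 in.
Transfer each piece to the vertical centroidal axis using Ī + A·d² with d = x − 2.6:
  web: d = 0 in → contributes +0.0234667 in⁴
  top flange (beyond web): d = 1.4 in → contributes +2.3424 in⁴
  bottom flange (beyond web): d = -1.4 in → contributes +2.3424 in⁴
Total I = 4.70827 in⁴.

I_y ≈ 4.708 in⁴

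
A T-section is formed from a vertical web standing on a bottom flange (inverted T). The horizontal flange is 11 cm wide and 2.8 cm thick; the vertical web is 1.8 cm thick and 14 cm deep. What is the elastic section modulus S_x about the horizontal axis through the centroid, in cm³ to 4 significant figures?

S_x ≈ 121.3 cm³

Break the section into simple shapes (no overlaps), measuring from the bottom-left corner of the bounding box.
Flange: 11 × 2.8, A = 30.8 cm², y = 1.4 cm, Ī = 20.1227 cm⁴.
Web: 1.8 × 14, A = 25.2 cm², y = 9.8 cm, Ī = 411.6 cm⁴.
Centroid: ȳ = ΣA·y / ΣA = 5.18 cm.
Transfer each piece to the horizontal axis through the centroid using Ī + A·d² with d = y − 5.18:
  flange: d = -3.78 cm → contributes +460.205 cm⁴
  web: d = 4.62 cm → contributes +949.479 cm⁴
Total I = 1409.68 cm⁴.
Extreme fibre distance c = 11.62 cm; S = I/c = 121.315 cm³.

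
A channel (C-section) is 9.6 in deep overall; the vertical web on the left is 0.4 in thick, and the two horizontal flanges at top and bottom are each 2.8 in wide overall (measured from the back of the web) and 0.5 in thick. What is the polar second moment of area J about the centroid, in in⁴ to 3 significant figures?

J ≈ 83.3 in⁴

Treat the section as a set of non-overlapping primitives; coordinates are from the bounding-box lower-left.
Web: 0.4 × 9.6, A = 3.84 in², y = 4.8 in, Ī = 29.491 in⁴.
Top flange (beyond web): 2.4 × 0.5, A = 1.2 in², y = 9.35 in, Ī = 0.025 in⁴.
Bottom flange (beyond web): 2.4 × 0.5, A = 1.2 in², y = 0.25 in, Ī = 0.025 in⁴.
By symmetry the centroid is at mid-height, ȳ = 4.8 in.
Transfer each piece to the centroidal x-axis using Ī + A·d² with d = y − 4.8:
  web: d = 0 in → contributes +29.491 in⁴
  top flange (beyond web): d = 4.55 in → contributes +24.868 in⁴
  bottom flange (beyond web): d = -4.55 in → contributes +24.868 in⁴
Total I = 79.227 in⁴.
For the y-axis: x̄ = 0.73846 in.
Repeating about the centroidal y-axis gives I_y = 4.098 in⁴.
Polar second moment: J = I_x + I_y = 83.325 in⁴.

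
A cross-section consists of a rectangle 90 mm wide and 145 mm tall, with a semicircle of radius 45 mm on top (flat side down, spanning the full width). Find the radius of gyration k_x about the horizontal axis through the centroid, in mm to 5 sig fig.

Break the section into simple shapes (no overlaps), measuring from the bottom-left corner of the bounding box.
Rectangular body: 90 × 145, A = 13 050 mm², y = 72.5 mm, Ī = 22 864 688 mm⁴.
Semicircular cap: semicircle r = 45, A = 3180.863 mm², y = 164.0986 mm, Ī = 450072.1 mm⁴.
Centroid: ȳ = ΣA·y / ΣA = 90.45114 mm.
Transfer each piece to the horizontal axis through the centroid using Ī + A·d² with d = y − 90.45114:
  rectangular body: d = -17.95114 mm → contributes +27 069 966 mm⁴
  semicircular cap: d = 73.64745 mm → contributes +17 702 902 mm⁴
Total I = 44 772 867 mm⁴.
Radius of gyration: k = √(I/A) = √(44 772 867 / 16230.86) = 52.52144 mm.

k_x ≈ 52.521 mm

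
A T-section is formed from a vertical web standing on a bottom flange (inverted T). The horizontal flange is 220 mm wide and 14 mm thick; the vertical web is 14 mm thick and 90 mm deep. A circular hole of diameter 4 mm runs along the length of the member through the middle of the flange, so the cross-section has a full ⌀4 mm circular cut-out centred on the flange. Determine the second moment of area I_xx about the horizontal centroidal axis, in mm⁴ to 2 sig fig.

I_xx ≈ 3.3 × 10⁶ mm⁴

Split into non-overlapping primitives; take the origin at the lower-left of the bounding box.
Flange: 220 × 14, A = 3 080 mm², y = 7 mm, Ī = 50 307 mm⁴.
Web: 14 × 90, A = 1 260 mm², y = 59 mm, Ī = 850 500 mm⁴.
Hole (subtracted): ⌀4, A = 12.57 mm², y = 7 mm, Ī = 12.57 mm⁴.
Centroid: ȳ = ΣA·y / ΣA = 22.14 mm.
Transfer each piece to the horizontal centroidal axis using Ī + A·d² with d = y − 22.14:
  flange: d = -15.14 mm → contributes +756 360 mm⁴
  web: d = 36.86 mm → contributes +2 562 354 mm⁴
  hole: d = -15.14 mm → contributes −2 893 mm⁴
Total I = 3 315 821 mm⁴.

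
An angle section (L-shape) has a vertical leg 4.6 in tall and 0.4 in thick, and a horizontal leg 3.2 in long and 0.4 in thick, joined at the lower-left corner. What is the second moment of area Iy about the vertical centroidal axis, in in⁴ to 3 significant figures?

Iy ≈ 2.54 in⁴

Split into non-overlapping primitives; take the origin at the lower-left of the bounding box.
Vertical leg: 0.4 × 4.6, A = 1.84 in², x = 0.2 in, Ī = 0.024533 in⁴.
Horizontal leg (remainder): 2.8 × 0.4, A = 1.12 in², x = 1.8 in, Ī = 0.73173 in⁴.
Centroid: x̄ = ΣA·x / ΣA = 0.80541 in.
Transfer each piece to the vertical centroidal axis using Ī + A·d² with d = x − 0.80541:
  vertical leg: d = -0.60541 in → contributes +0.69892 in⁴
  horizontal leg (remainder): d = 0.99459 in → contributes +1.8397 in⁴
Total I = 2.5386 in⁴.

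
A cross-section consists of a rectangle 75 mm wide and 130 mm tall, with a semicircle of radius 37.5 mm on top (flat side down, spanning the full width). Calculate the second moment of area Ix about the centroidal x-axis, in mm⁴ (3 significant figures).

Ix ≈ 2.57 × 10⁷ mm⁴

Treat the section as a set of non-overlapping primitives; coordinates are from the bounding-box lower-left.
Rectangular body: 75 × 130, A = 9 750 mm², y = 65 mm, Ī = 13 731 250 mm⁴.
Semicircular cap: semicircle r = 37.5, A = 2208.9 mm², y = 145.92 mm, Ī = 217 049 mm⁴.
Centroid: ȳ = ΣA·y / ΣA = 79.946 mm.
Transfer each piece to the centroidal x-axis using Ī + A·d² with d = y − 79.946:
  rectangular body: d = -14.946 mm → contributes +15 909 201 mm⁴
  semicircular cap: d = 65.97 mm → contributes +9 830 298 mm⁴
Total I = 25 739 499 mm⁴.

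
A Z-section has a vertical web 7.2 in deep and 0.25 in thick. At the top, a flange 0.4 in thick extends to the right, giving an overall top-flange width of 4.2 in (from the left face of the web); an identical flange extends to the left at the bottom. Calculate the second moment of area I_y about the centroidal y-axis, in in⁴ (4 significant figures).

Treat the section as a set of non-overlapping primitives; coordinates are from the bounding-box lower-left.
Web: 0.25 × 7.2, A = 1.8 in², x = 4.075 in, Ī = 0.009375 in⁴.
Top flange (beyond web): 3.95 × 0.4, A = 1.58 in², x = 6.175 in, Ī = 2.05433 in⁴.
Bottom flange (beyond web): 3.95 × 0.4, A = 1.58 in², x = 1.975 in, Ī = 2.05433 in⁴.
Centroid: x̄ = ΣA·x / ΣA = 4.075 in.
Transfer each piece to the centroidal y-axis using Ī + A·d² with d = x − 4.075:
  web: d = 0 in → contributes +0.009375 in⁴
  top flange (beyond web): d = 2.1 in → contributes +9.02213 in⁴
  bottom flange (beyond web): d = -2.1 in → contributes +9.02213 in⁴
Total I = 18.0536 in⁴.

I_y ≈ 18.05 in⁴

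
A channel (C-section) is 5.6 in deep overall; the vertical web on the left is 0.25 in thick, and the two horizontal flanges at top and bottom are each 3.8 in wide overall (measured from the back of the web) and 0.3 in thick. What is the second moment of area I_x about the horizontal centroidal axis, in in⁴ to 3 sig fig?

I_x ≈ 18.6 in⁴

Decompose the section into non-overlapping parts with the origin at the bottom-left of its bounding rectangle.
Web: 0.25 × 5.6, A = 1.4 in², y = 2.8 in, Ī = 3.6587 in⁴.
Top flange (beyond web): 3.55 × 0.3, A = 1.065 in², y = 5.45 in, Ī = 0.0079875 in⁴.
Bottom flange (beyond web): 3.55 × 0.3, A = 1.065 in², y = 0.15 in, Ī = 0.0079875 in⁴.
By symmetry the centroid is at mid-height, ȳ = 2.8 in.
Transfer each piece to the horizontal centroidal axis using Ī + A·d² with d = y − 2.8:
  web: d = 0 in → contributes +3.6587 in⁴
  top flange (beyond web): d = 2.65 in → contributes +7.487 in⁴
  bottom flange (beyond web): d = -2.65 in → contributes +7.487 in⁴
Total I = 18.633 in⁴.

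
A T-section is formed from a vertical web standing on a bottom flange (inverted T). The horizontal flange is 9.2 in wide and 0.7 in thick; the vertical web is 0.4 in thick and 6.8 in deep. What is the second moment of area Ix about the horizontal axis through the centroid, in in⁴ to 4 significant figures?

Ix ≈ 37.64 in⁴

Split into non-overlapping primitives; take the origin at the lower-left of the bounding box.
Flange: 9.2 × 0.7, A = 6.44 in², y = 0.35 in, Ī = 0.262967 in⁴.
Web: 0.4 × 6.8, A = 2.72 in², y = 4.1 in, Ī = 10.4811 in⁴.
Centroid: ȳ = ΣA·y / ΣA = 1.46354 in.
Transfer each piece to the horizontal axis through the centroid using Ī + A·d² with d = y − 1.46354:
  flange: d = -1.11354 in → contributes +8.24834 in⁴
  web: d = 2.63646 in → contributes +29.3876 in⁴
Total I = 37.636 in⁴.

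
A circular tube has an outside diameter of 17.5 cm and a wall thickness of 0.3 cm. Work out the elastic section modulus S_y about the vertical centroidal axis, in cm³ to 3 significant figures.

Split into non-overlapping primitives; take the origin at the lower-left of the bounding box.
Outer circle: ⌀17.5, A = 240.53 cm², x = 8.75 cm, Ī = 4603.9 cm⁴.
Bore (subtracted): ⌀16.9, A = 224.32 cm², x = 8.75 cm, Ī = 4004.2 cm⁴.
By symmetry the centroid is at mid-width, x̄ = 8.75 cm.
All pieces are centred on the vertical centroidal axis, so I = ΣĪ (holes subtracted) = 599.65 cm⁴.
Extreme fibre distance c = 8.75 cm; S = I/c = 68.532 cm³.

S_y ≈ 68.5 cm³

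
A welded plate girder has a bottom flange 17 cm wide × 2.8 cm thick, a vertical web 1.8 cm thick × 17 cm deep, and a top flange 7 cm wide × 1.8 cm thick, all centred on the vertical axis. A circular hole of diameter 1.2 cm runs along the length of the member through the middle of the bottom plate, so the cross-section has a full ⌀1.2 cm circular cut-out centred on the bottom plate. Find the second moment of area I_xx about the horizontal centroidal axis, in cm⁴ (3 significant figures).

Decompose the section into non-overlapping parts with the origin at the bottom-left of its bounding rectangle.
Bottom plate: 17 × 2.8, A = 47.6 cm², y = 1.4 cm, Ī = 31.099 cm⁴.
Web plate: 1.8 × 17, A = 30.6 cm², y = 11.3 cm, Ī = 736.95 cm⁴.
Top plate: 7 × 1.8, A = 12.6 cm², y = 20.7 cm, Ī = 3.402 cm⁴.
Hole (subtracted): ⌀1.2, A = 1.131 cm², y = 1.4 cm, Ī = 0.10179 cm⁴.
Centroid: ȳ = ΣA·y / ΣA = 7.4904 cm.
Transfer each piece to the horizontal centroidal axis using Ī + A·d² with d = y − 7.4904:
  bottom plate: d = -6.0904 cm → contributes +1796.7 cm⁴
  web plate: d = 3.8096 cm → contributes +1181.1 cm⁴
  top plate: d = 13.21 cm → contributes +2 202 cm⁴
  hole: d = -6.0904 cm → contributes −42.053 cm⁴
Total I = 5137.7 cm⁴.

I_xx ≈ 5140 cm⁴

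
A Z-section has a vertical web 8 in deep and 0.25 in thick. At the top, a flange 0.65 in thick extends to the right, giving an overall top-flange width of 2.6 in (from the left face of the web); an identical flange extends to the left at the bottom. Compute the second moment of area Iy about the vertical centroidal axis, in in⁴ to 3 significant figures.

Decompose the section into non-overlapping parts with the origin at the bottom-left of its bounding rectangle.
Web: 0.25 × 8, A = 2 in², x = 2.475 in, Ī = 0.010417 in⁴.
Top flange (beyond web): 2.35 × 0.65, A = 1.5275 in², x = 3.775 in, Ī = 0.70297 in⁴.
Bottom flange (beyond web): 2.35 × 0.65, A = 1.5275 in², x = 1.175 in, Ī = 0.70297 in⁴.
Centroid: x̄ = ΣA·x / ΣA = 2.475 in.
Transfer each piece to the vertical centroidal axis using Ī + A·d² with d = x − 2.475:
  web: d = 0 in → contributes +0.010417 in⁴
  top flange (beyond web): d = 1.3 in → contributes +3.2844 in⁴
  bottom flange (beyond web): d = -1.3 in → contributes +3.2844 in⁴
Total I = 6.5793 in⁴.

Iy ≈ 6.58 in⁴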